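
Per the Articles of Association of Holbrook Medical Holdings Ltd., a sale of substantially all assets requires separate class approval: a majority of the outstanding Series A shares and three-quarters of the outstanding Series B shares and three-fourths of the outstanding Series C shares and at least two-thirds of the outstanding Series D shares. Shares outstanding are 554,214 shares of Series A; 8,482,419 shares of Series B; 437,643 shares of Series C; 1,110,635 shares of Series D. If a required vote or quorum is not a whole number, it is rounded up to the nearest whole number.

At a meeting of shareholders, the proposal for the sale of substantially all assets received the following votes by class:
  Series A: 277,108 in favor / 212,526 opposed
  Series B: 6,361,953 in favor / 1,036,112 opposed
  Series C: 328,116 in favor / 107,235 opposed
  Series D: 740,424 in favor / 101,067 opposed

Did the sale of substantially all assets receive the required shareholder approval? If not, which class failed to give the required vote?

Not approved — the Series C shares did not give the required vote.

Series A: a majority of 554214 is 277108; 277,108 required, 277,108 in favor — approved.
Series B: 3/4 of 8482419 = 6361814.25, rounded up to 6361815; 6,361,815 required, 6,361,953 in favor — approved.
Series C: 3/4 of 437643 = 328232.25, rounded up to 328233; 328,233 required, 328,116 in favor — not approved.
Series D: 2/3 of 1110635 = 740423.33, rounded up to 740424; 740,424 required, 740,424 in favor — approved.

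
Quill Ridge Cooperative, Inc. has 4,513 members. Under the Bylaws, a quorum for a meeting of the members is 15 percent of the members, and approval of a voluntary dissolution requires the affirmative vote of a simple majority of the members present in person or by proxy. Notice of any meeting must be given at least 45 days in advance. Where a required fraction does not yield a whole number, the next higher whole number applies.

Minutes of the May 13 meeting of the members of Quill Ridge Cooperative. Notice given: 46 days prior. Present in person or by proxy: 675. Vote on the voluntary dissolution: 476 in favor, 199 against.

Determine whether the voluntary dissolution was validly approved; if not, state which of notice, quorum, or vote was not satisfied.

Invalid — quorum requirement not satisfied.

Notice: 46 days given; 45 required. Satisfied.
Quorum: 15% of 4,513 = 676.95, rounded up to 677; 675 present. Not satisfied.
Vote: requires a majority of those present (675); a majority of 675 is 338, so 338 needed; 476 in favor. Satisfied.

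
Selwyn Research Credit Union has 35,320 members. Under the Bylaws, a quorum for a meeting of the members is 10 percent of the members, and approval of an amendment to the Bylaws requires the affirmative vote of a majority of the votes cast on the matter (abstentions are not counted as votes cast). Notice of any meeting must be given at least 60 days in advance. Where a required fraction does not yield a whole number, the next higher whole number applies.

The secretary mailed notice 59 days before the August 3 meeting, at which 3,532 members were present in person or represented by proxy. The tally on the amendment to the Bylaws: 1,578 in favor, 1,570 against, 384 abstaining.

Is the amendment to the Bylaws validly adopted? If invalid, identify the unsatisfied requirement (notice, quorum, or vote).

Invalid — notice requirement not satisfied.

Notice: 59 days given; 60 required. Not satisfied.
Quorum: 10% of 35,320 = 3,532; 3,532 present. Satisfied.
Vote: requires a majority of the votes cast (3,532 − 384 abstaining = 3,148); a majority of 3148 is 1575, so 1,575 needed; 1,578 in favor. Satisfied.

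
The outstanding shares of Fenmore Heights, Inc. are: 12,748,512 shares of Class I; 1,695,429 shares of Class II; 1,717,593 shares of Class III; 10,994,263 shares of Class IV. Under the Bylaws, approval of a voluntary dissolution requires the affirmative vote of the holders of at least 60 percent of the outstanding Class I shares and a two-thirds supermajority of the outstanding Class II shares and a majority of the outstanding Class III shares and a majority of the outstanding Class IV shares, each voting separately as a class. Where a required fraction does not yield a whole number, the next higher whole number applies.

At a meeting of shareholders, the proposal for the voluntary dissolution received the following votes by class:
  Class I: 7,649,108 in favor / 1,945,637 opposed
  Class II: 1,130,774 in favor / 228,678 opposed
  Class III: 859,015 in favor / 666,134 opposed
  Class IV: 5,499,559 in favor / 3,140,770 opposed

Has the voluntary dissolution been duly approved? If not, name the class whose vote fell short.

Approved — every class gave the required vote.

Class I: 3/5 of 12748512 = 7649107.20, rounded up to 7649108; 7,649,108 required, 7,649,108 in favor — approved.
Class II: 2/3 of 1695429 = 1130286; 1,130,286 required, 1,130,774 in favor — approved.
Class III: a majority of 1717593 is 858797; 858,797 required, 859,015 in favor — approved.
Class IV: a majority of 10994263 is 5497132; 5,497,132 required, 5,499,559 in favor — approved.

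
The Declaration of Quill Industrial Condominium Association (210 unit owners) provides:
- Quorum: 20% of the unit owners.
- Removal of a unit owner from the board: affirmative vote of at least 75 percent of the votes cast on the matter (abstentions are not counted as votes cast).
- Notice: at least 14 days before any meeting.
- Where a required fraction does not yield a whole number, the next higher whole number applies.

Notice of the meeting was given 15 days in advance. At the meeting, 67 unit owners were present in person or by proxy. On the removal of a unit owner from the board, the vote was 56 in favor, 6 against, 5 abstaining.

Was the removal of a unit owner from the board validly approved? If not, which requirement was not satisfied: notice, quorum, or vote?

Notice: 15 days given; 14 required. Satisfied.
Quorum: 20% of 210 = 42; 67 present. Satisfied.
Vote: requires three-fourths of the votes cast (67 − 5 abstaining = 62); 3/4 of 62 = 46.50, rounded up to 47, so 47 needed; 56 in favor. Satisfied.

Valid — all requirements satisfied.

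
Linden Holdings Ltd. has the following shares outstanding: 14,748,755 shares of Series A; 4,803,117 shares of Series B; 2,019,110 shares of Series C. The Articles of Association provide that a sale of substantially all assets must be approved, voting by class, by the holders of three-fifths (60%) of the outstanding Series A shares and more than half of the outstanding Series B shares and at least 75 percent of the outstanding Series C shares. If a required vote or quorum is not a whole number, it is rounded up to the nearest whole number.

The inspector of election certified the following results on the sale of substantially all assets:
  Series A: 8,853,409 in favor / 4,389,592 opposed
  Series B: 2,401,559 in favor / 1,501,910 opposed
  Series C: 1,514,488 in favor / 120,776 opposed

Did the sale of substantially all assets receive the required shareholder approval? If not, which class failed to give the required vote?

Approved — every class gave the required vote.

Series A: 3/5 of 14748755 = 8849253; 8,849,253 required, 8,853,409 in favor — approved.
Series B: a majority of 4803117 is 2401559; 2,401,559 required, 2,401,559 in favor — approved.
Series C: 3/4 of 2019110 = 1514332.50, rounded up to 1514333; 1,514,333 required, 1,514,488 in favor — approved.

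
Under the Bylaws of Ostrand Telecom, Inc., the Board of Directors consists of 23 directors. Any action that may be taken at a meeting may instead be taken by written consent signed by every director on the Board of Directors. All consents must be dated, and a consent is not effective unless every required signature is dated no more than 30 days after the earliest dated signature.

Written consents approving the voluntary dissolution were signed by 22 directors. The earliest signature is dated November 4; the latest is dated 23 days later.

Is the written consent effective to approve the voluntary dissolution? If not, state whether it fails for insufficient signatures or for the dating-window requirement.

Signatures required: the unanimous vote of 23 — unanimous means all 23, so 23 needed; 22 signed. Insufficient.
Dating window: the latest signature is 23 days after the earliest; the limit is 30 days. Within the window.

Not effective — insufficient signatures.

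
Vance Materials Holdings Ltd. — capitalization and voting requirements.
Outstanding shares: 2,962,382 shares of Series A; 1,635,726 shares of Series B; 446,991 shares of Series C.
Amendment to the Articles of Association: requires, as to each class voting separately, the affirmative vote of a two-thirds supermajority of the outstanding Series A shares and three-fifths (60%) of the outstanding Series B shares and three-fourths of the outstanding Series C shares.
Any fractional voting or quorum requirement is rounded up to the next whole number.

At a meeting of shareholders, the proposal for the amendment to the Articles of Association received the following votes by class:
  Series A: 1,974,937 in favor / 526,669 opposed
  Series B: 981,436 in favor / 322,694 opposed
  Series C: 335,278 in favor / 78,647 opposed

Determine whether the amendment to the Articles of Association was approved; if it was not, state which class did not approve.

Approved — every class gave the required vote.

Series A: 2/3 of 2962382 = 1974921.33, rounded up to 1974922; 1,974,922 required, 1,974,937 in favor — approved.
Series B: 3/5 of 1635726 = 981435.60, rounded up to 981436; 981,436 required, 981,436 in favor — approved.
Series C: 3/4 of 446991 = 335243.25, rounded up to 335244; 335,244 required, 335,278 in favor — approved.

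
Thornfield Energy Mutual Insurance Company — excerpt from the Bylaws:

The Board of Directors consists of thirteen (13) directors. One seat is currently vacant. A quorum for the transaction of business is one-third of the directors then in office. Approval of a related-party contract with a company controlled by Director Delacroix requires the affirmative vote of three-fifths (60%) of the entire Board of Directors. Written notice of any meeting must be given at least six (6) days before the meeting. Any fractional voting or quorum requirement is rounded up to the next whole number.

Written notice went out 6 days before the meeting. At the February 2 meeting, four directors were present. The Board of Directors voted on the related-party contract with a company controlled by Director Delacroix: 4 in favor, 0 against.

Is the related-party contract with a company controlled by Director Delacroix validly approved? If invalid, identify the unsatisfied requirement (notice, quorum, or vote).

Notice: 6 days given; 6 required (6 ≥ 6). Satisfied.
Quorum: 4 present; quorum is 4. Satisfied.
Vote: the related-party contract with a company controlled by Director Delacroix requires three-fifths of the entire Board of Directors (13). 3/5 of 13 = 7.80, rounded up to 8, so 8 affirmative votes are needed; 4 voted in favor. Not satisfied.

Invalid — vote requirement not satisfied.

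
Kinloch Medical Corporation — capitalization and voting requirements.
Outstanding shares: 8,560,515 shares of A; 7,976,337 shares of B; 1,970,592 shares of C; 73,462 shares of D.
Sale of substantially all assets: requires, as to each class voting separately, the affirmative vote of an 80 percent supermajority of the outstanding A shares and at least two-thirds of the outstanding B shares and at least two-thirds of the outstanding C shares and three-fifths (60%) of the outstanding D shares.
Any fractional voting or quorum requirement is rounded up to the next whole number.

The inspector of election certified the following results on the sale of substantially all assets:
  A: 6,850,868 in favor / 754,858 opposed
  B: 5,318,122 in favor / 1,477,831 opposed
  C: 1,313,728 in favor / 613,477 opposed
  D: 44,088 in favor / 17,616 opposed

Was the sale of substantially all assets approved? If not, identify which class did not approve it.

Approved — every class gave the required vote.

A: 4/5 of 8560515 = 6848412; 6,848,412 required, 6,850,868 in favor — approved.
B: 2/3 of 7976337 = 5317558; 5,317,558 required, 5,318,122 in favor — approved.
C: 2/3 of 1970592 = 1313728; 1,313,728 required, 1,313,728 in favor — approved.
D: 3/5 of 73462 = 44077.20, rounded up to 44078; 44,078 required, 44,088 in favor — approved.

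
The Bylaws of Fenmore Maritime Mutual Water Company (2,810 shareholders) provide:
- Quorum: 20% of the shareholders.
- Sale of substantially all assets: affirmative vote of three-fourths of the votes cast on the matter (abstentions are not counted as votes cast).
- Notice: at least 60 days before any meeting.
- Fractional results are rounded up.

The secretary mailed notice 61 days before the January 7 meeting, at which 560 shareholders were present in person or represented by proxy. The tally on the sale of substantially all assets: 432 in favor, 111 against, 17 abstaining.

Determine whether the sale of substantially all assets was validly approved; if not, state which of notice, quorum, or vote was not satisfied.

Notice: 61 days given; 60 required. Satisfied.
Quorum: 20% of 2,810 = 562; 560 present. Not satisfied.
Vote: requires three-fourths of the votes cast (560 − 17 abstaining = 543); 3/4 of 543 = 407.25, rounded up to 408, so 408 needed; 432 in favor. Satisfied.

Invalid — quorum requirement not satisfied.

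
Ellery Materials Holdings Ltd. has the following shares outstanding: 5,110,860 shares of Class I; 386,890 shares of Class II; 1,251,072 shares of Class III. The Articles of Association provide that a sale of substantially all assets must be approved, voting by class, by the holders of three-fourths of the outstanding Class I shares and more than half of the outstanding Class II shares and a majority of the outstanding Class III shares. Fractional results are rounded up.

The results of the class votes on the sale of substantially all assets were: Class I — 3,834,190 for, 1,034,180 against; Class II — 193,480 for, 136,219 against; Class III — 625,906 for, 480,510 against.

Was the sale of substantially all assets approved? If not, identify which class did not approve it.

Class I: 3/4 of 5110860 = 3833145; 3,833,145 required, 3,834,190 in favor — approved.
Class II: a majority of 386890 is 193446; 193,446 required, 193,480 in favor — approved.
Class III: a majority of 1251072 is 625537; 625,537 required, 625,906 in favor — approved.

Approved — every class gave the required vote.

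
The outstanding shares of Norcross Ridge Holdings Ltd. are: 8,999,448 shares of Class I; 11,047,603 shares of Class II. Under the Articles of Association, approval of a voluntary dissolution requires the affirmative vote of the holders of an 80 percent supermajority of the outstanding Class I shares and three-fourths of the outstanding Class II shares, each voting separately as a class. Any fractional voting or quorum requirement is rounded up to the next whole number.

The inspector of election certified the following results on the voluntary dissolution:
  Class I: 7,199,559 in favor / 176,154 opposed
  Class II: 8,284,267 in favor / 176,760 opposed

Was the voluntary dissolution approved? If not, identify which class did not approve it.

Not approved — the Class II shares did not give the required vote.

Class I: 4/5 of 8999448 = 7199558.40, rounded up to 7199559; 7,199,559 required, 7,199,559 in favor — approved.
Class II: 3/4 of 11047603 = 8285702.25, rounded up to 8285703; 8,285,703 required, 8,284,267 in favor — not approved.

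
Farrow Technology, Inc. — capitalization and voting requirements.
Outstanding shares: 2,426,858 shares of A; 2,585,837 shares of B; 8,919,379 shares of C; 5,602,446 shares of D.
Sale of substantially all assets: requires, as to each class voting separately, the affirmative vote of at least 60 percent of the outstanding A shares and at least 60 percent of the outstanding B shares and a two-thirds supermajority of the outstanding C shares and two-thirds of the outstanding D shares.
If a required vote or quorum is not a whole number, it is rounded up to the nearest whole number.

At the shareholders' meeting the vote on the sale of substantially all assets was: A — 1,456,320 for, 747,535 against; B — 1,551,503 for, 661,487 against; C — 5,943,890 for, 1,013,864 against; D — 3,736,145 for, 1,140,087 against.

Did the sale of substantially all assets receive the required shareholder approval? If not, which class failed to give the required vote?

A: 3/5 of 2426858 = 1456114.80, rounded up to 1456115; 1,456,115 required, 1,456,320 in favor — approved.
B: 3/5 of 2585837 = 1551502.20, rounded up to 1551503; 1,551,503 required, 1,551,503 in favor — approved.
C: 2/3 of 8919379 = 5946252.67, rounded up to 5946253; 5,946,253 required, 5,943,890 in favor — not approved.
D: 2/3 of 5602446 = 3734964; 3,734,964 required, 3,736,145 in favor — approved.

Not approved — the C shares did not give the required vote.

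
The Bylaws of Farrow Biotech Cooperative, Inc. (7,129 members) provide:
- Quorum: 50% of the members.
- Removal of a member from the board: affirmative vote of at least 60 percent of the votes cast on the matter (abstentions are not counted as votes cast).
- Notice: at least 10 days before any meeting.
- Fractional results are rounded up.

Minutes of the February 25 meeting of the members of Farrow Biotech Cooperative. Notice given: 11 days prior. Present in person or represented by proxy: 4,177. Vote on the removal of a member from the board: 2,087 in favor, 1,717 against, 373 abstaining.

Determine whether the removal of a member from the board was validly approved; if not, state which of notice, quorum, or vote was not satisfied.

Invalid — vote requirement not satisfied.

Notice: 11 days given; 10 required. Satisfied.
Quorum: 50% of 7,129 = 3,564.50, rounded up to 3,565; 4,177 present. Satisfied.
Vote: requires three-fifths of the votes cast (4,177 − 373 abstaining = 3,804); 3/5 of 3804 = 2282.40, rounded up to 2283, so 2,283 needed; 2,087 in favor. Not satisfied.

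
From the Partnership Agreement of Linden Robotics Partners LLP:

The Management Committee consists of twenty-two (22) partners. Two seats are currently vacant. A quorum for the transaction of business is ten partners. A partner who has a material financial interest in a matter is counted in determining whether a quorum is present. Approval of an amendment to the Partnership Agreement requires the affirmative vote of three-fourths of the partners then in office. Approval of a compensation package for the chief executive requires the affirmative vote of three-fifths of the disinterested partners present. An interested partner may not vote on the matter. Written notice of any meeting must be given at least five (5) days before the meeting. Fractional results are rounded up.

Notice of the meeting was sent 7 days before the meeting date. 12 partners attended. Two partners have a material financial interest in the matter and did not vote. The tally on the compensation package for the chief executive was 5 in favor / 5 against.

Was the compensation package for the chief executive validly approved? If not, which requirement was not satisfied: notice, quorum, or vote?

Invalid — vote requirement not satisfied.

Notice: 7 days given; 5 required (7 ≥ 5). Satisfied.
Quorum: 12 present (interested partners count toward quorum); quorum is 10. Satisfied.
Vote: the compensation package for the chief executive requires three-fifths of the disinterested partners present (12 − 2 = 10). 3/5 of 10 = 6, so 6 affirmative votes are needed; 5 voted in favor. Not satisfied.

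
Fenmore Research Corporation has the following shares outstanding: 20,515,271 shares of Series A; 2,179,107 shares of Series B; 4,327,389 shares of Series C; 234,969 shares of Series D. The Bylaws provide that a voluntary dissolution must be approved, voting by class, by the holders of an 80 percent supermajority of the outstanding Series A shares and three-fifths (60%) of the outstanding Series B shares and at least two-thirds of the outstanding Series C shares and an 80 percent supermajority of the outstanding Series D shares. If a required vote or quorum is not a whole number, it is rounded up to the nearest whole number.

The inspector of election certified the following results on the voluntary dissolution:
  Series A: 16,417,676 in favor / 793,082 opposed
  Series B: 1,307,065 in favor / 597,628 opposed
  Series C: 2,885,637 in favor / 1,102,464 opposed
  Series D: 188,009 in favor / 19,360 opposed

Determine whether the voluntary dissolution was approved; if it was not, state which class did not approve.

Series A: 4/5 of 20515271 = 16412216.80, rounded up to 16412217; 16,412,217 required, 16,417,676 in favor — approved.
Series B: 3/5 of 2179107 = 1307464.20, rounded up to 1307465; 1,307,465 required, 1,307,065 in favor — not approved.
Series C: 2/3 of 4327389 = 2884926; 2,884,926 required, 2,885,637 in favor — approved.
Series D: 4/5 of 234969 = 187975.20, rounded up to 187976; 187,976 required, 188,009 in favor — approved.

Not approved — the Series B shares did not give the required vote.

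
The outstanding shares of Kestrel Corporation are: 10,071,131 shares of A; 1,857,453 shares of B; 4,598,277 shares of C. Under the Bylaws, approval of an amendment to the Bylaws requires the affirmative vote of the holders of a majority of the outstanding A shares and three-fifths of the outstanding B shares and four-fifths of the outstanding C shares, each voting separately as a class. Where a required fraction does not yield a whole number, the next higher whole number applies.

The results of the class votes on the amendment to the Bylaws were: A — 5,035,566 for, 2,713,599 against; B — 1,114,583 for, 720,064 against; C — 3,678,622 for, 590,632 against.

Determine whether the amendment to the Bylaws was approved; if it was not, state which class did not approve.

A: a majority of 10071131 is 5035566; 5,035,566 required, 5,035,566 in favor — approved.
B: 3/5 of 1857453 = 1114471.80, rounded up to 1114472; 1,114,472 required, 1,114,583 in favor — approved.
C: 4/5 of 4598277 = 3678621.60, rounded up to 3678622; 3,678,622 required, 3,678,622 in favor — approved.

Approved — every class gave the required vote.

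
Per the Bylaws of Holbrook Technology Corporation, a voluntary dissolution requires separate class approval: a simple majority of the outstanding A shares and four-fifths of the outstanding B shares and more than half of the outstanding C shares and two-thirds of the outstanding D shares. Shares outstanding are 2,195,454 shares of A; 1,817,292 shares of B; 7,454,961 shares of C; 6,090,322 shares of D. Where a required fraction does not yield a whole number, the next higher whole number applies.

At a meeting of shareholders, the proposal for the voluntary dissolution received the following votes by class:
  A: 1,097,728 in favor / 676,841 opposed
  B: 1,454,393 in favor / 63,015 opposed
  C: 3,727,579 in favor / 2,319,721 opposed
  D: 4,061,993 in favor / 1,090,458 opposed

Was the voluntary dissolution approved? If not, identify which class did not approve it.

A: a majority of 2195454 is 1097728; 1,097,728 required, 1,097,728 in favor — approved.
B: 4/5 of 1817292 = 1453833.60, rounded up to 1453834; 1,453,834 required, 1,454,393 in favor — approved.
C: a majority of 7454961 is 3727481; 3,727,481 required, 3,727,579 in favor — approved.
D: 2/3 of 6090322 = 4060214.67, rounded up to 4060215; 4,060,215 required, 4,061,993 in favor — approved.

Approved — every class gave the required vote.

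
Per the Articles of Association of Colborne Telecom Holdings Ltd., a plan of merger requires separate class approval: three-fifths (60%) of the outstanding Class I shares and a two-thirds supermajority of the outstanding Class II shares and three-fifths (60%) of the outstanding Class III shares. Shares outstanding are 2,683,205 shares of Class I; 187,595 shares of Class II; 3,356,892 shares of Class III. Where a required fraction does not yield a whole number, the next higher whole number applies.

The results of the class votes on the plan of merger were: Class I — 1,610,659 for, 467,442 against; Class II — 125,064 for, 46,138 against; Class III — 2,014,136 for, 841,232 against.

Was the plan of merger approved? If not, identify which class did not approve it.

Approved — every class gave the required vote.

Class I: 3/5 of 2683205 = 1609923; 1,609,923 required, 1,610,659 in favor — approved.
Class II: 2/3 of 187595 = 125063.33, rounded up to 125064; 125,064 required, 125,064 in favor — approved.
Class III: 3/5 of 3356892 = 2014135.20, rounded up to 2014136; 2,014,136 required, 2,014,136 in favor — approved.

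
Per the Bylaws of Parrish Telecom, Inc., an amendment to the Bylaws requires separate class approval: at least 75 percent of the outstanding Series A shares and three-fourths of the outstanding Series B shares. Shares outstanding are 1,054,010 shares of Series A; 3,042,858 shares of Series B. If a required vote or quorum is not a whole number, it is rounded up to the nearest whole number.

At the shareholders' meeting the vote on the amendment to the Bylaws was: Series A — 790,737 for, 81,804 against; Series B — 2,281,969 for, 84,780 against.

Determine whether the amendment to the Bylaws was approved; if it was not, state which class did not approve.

Series A: 3/4 of 1054010 = 790507.50, rounded up to 790508; 790,508 required, 790,737 in favor — approved.
Series B: 3/4 of 3042858 = 2282143.50, rounded up to 2282144; 2,282,144 required, 2,281,969 in favor — not approved.

Not approved — the Series B shares did not give the required vote.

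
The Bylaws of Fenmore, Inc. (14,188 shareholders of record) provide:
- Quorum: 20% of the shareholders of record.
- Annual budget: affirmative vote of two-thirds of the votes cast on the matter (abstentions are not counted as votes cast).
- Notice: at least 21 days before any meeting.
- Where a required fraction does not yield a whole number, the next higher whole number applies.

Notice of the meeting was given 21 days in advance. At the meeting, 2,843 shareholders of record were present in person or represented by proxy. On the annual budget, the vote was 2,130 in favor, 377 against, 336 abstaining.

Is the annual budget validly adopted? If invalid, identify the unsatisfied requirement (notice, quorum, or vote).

Valid — all requirements satisfied.

Notice: 21 days given; 21 required. Satisfied.
Quorum: 20% of 14,188 = 2,837.60, rounded up to 2,838; 2,843 present. Satisfied.
Vote: requires two-thirds of the votes cast (2,843 − 336 abstaining = 2,507); 2/3 of 2507 = 1671.33, rounded up to 1672, so 1,672 needed; 2,130 in favor. Satisfied.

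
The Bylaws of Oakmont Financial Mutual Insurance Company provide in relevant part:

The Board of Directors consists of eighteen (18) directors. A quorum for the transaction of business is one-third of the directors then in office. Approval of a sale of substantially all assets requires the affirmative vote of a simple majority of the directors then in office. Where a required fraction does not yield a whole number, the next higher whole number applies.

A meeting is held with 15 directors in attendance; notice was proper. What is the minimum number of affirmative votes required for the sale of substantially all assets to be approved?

10

The sale of substantially all assets requires a majority of the directors then in office (18).
A majority of 18 is 10.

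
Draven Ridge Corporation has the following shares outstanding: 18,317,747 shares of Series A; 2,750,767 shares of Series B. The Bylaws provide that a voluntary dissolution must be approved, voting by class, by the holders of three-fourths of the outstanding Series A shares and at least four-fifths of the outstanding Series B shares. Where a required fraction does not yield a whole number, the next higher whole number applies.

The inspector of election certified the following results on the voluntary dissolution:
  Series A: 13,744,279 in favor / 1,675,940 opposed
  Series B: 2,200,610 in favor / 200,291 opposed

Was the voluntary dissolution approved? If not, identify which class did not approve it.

Series A: 3/4 of 18317747 = 13738310.25, rounded up to 13738311; 13,738,311 required, 13,744,279 in favor — approved.
Series B: 4/5 of 2750767 = 2200613.60, rounded up to 2200614; 2,200,614 required, 2,200,610 in favor — not approved.

Not approved — the Series B shares did not give the required vote.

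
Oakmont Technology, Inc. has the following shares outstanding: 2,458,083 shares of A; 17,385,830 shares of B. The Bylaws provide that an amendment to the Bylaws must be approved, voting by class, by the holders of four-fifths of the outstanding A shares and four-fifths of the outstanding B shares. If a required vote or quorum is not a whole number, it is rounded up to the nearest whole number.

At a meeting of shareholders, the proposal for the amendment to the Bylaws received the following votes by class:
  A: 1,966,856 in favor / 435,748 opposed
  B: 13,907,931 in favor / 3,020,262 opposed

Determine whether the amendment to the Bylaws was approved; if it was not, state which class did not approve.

A: 4/5 of 2458083 = 1966466.40, rounded up to 1966467; 1,966,467 required, 1,966,856 in favor — approved.
B: 4/5 of 17385830 = 13908664; 13,908,664 required, 13,907,931 in favor — not approved.

Not approved — the B shares did not give the required vote.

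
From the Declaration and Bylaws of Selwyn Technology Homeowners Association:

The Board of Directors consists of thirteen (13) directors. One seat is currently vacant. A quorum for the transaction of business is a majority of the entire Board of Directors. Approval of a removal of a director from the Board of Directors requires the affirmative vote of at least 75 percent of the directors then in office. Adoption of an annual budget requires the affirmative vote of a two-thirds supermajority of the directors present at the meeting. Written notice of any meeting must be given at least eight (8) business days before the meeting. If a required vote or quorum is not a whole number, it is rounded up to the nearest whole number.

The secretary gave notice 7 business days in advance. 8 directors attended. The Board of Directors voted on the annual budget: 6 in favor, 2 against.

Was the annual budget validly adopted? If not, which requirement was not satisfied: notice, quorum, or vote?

Invalid — notice requirement not satisfied.

Notice: 7 business days given; 8 required (7 < 8). Not satisfied.
Quorum: 8 present; quorum is 7. Satisfied.
Vote: the annual budget requires two-thirds of the directors present (8). 2/3 of 8 = 5.33, rounded up to 6, so 6 affirmative votes are needed; 6 voted in favor. Satisfied.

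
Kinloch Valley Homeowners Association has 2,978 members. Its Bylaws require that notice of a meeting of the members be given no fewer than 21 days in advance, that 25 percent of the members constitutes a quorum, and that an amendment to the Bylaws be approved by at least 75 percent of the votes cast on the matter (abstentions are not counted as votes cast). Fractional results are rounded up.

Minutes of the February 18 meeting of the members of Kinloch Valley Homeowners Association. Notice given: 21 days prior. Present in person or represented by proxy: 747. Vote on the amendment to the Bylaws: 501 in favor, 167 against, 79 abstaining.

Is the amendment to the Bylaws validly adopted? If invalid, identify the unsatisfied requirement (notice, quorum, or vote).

Valid — all requirements satisfied.

Notice: 21 days given; 21 required. Satisfied.
Quorum: 25% of 2,978 = 744.50, rounded up to 745; 747 present. Satisfied.
Vote: requires three-fourths of the votes cast (747 − 79 abstaining = 668); 3/4 of 668 = 501, so 501 needed; 501 in favor. Satisfied.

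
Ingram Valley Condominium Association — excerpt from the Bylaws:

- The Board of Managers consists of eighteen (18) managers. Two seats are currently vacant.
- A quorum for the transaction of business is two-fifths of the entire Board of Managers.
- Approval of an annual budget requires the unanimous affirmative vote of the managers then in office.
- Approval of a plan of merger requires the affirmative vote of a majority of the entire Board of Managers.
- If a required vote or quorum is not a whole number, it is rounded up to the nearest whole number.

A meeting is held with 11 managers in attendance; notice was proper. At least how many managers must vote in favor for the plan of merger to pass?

The plan of merger requires a majority of the entire Board of Managers (18).
A majority of 18 is 10.

10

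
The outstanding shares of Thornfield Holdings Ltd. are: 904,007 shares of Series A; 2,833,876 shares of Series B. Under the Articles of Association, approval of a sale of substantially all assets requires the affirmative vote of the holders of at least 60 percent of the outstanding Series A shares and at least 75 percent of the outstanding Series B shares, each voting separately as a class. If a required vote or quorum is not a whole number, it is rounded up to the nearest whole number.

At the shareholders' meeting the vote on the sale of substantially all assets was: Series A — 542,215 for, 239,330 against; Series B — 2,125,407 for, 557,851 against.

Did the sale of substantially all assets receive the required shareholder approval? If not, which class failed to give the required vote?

Not approved — the Series A shares did not give the required vote.

Series A: 3/5 of 904007 = 542404.20, rounded up to 542405; 542,405 required, 542,215 in favor — not approved.
Series B: 3/4 of 2833876 = 2125407; 2,125,407 required, 2,125,407 in favor — approved.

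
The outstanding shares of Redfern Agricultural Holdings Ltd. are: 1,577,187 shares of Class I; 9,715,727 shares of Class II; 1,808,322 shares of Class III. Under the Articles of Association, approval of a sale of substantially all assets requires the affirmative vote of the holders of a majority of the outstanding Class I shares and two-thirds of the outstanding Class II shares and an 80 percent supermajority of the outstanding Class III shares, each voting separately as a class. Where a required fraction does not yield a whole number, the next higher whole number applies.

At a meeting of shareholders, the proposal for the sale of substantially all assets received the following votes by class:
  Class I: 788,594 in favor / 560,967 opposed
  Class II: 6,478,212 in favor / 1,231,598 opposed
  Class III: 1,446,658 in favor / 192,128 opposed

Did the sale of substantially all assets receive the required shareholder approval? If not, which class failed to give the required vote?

Approved — every class gave the required vote.

Class I: a majority of 1577187 is 788594; 788,594 required, 788,594 in favor — approved.
Class II: 2/3 of 9715727 = 6477151.33, rounded up to 6477152; 6,477,152 required, 6,478,212 in favor — approved.
Class III: 4/5 of 1808322 = 1446657.60, rounded up to 1446658; 1,446,658 required, 1,446,658 in favor — approved.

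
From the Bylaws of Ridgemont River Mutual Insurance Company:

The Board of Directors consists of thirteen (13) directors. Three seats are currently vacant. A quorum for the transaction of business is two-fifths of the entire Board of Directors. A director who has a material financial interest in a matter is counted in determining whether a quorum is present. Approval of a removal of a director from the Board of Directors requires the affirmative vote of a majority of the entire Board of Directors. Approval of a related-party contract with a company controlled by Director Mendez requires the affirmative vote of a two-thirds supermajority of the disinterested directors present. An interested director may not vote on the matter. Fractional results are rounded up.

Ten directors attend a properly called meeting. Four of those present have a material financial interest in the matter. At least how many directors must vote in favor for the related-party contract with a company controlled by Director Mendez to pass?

4

The related-party contract with a company controlled by Director Mendez requires two-thirds of the disinterested directors present (10 − 4 = 6).
2/3 of 6 = 4.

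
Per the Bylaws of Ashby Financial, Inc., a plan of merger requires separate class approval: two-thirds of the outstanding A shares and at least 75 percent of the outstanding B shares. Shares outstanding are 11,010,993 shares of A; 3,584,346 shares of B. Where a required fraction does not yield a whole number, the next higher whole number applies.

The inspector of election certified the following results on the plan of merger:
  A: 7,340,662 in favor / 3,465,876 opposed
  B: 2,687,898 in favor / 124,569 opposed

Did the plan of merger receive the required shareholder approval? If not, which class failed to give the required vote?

A: 2/3 of 11010993 = 7340662; 7,340,662 required, 7,340,662 in favor — approved.
B: 3/4 of 3584346 = 2688259.50, rounded up to 2688260; 2,688,260 required, 2,687,898 in favor — not approved.

Not approved — the B shares did not give the required vote.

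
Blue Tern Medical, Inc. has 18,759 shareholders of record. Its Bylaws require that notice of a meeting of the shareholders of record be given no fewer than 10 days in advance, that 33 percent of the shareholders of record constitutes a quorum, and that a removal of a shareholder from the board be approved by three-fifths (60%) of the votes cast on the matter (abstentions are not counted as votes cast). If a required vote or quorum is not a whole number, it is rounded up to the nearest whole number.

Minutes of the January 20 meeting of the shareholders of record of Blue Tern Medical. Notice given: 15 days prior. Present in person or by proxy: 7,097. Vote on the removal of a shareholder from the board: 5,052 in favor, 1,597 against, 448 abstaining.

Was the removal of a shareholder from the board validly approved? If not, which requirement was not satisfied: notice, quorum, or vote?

Valid — all requirements satisfied.

Notice: 15 days given; 10 required. Satisfied.
Quorum: 33% of 18,759 = 6,190.47, rounded up to 6,191; 7,097 present. Satisfied.
Vote: requires three-fifths of the votes cast (7,097 − 448 abstaining = 6,649); 3/5 of 6649 = 3989.40, rounded up to 3990, so 3,990 needed; 5,052 in favor. Satisfied.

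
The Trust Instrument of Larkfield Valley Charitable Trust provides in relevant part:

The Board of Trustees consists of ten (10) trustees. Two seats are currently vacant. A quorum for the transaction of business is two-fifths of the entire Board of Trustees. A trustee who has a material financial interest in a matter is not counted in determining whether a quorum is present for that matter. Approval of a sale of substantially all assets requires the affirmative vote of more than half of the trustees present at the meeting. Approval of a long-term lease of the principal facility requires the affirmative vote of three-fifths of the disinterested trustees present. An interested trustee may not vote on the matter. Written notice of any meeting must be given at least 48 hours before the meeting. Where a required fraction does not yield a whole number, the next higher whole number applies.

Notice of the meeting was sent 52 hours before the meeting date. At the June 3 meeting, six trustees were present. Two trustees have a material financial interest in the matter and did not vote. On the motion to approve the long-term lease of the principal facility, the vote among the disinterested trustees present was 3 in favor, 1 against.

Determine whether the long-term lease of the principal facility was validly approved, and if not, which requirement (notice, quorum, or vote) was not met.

Notice: 52 hours given; 48 required (52 ≥ 48). Satisfied.
Quorum: 6 present, but the 2 interested trustees do not count, leaving 4. Quorum is 4. Satisfied.
Vote: the long-term lease of the principal facility requires three-fifths of the disinterested trustees present (6 − 2 = 4). 3/5 of 4 = 2.40, rounded up to 3, so 3 affirmative votes are needed; 3 voted in favor. Satisfied.

Valid — all requirements satisfied.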